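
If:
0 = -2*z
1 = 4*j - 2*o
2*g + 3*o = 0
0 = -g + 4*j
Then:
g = 3/7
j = 3/28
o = -2/7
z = 0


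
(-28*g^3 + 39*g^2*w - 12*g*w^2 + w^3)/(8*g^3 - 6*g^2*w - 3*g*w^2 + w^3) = (-7*g + w)/(2*g + w)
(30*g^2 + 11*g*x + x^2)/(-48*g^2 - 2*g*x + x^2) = (5*g + x)/(-8*g + x)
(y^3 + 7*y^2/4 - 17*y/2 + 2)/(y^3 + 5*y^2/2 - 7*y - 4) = (4*y - 1)/(2*(2*y + 1))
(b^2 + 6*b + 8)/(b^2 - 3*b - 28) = (b + 2)/(b - 7)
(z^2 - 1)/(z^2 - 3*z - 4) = (z - 1)/(z - 4)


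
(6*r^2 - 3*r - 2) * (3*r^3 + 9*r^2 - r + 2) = 18*r^5 + 45*r^4 - 39*r^3 - 3*r^2 - 4*r - 4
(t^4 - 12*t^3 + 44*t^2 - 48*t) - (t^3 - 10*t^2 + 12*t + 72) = t^4 - 13*t^3 + 54*t^2 - 60*t - 72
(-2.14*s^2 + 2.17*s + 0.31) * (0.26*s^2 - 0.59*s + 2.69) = -0.5564*s^4 + 1.8268*s^3 - 6.9563*s^2 + 5.6544*s + 0.8339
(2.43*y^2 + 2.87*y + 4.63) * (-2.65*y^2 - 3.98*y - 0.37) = -6.4395*y^4 - 17.2769*y^3 - 24.5912*y^2 - 19.4893*y - 1.7131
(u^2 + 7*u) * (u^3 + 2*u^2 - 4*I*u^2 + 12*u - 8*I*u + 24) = u^5 + 9*u^4 - 4*I*u^4 + 26*u^3 - 36*I*u^3 + 108*u^2 - 56*I*u^2 + 168*u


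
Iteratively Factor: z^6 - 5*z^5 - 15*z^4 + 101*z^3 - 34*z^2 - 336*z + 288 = (z + 2)*(z^5 - 7*z^4 - z^3 + 103*z^2 - 240*z + 144) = (z - 1)*(z + 2)*(z^4 - 6*z^3 - 7*z^2 + 96*z - 144) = (z - 3)*(z - 1)*(z + 2)*(z^3 - 3*z^2 - 16*z + 48) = (z - 3)*(z - 1)*(z + 2)*(z + 4)*(z^2 - 7*z + 12) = (z - 3)^2*(z - 1)*(z + 2)*(z + 4)*(z - 4)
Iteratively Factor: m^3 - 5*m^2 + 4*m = (m - 4)*(m^2 - m) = (m - 4)*(m - 1)*(m)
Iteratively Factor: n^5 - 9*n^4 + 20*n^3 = (n)*(n^4 - 9*n^3 + 20*n^2) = n*(n - 4)*(n^3 - 5*n^2) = n*(n - 5)*(n - 4)*(n^2) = n^2*(n - 5)*(n - 4)*(n)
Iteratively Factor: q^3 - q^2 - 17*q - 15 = (q + 3)*(q^2 - 4*q - 5) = (q - 5)*(q + 3)*(q + 1)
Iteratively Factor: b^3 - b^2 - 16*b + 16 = (b - 4)*(b^2 + 3*b - 4) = (b - 4)*(b + 4)*(b - 1)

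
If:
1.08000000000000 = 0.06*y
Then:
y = 18.00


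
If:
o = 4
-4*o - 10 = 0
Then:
No Solution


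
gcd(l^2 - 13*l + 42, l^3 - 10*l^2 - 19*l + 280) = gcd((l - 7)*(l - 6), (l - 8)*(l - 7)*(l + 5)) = l - 7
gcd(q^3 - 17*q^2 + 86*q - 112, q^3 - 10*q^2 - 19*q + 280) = q^2 - 15*q + 56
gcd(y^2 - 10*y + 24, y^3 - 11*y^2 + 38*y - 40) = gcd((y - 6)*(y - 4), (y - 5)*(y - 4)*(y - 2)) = y - 4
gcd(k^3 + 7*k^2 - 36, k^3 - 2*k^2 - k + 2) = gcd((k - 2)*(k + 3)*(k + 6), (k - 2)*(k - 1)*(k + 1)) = k - 2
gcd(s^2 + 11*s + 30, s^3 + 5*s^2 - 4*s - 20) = s + 5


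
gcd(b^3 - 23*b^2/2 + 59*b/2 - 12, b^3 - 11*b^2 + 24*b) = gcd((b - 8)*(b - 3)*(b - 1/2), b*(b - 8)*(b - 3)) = b^2 - 11*b + 24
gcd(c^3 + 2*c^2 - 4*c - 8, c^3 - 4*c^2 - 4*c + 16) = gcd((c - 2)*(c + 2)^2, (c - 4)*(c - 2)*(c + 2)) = c^2 - 4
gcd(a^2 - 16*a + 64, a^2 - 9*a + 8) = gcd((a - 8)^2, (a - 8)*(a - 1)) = a - 8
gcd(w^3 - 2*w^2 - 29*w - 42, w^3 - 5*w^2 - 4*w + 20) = w + 2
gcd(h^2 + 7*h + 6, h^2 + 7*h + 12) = 1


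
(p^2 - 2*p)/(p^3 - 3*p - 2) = p/(p^2 + 2*p + 1)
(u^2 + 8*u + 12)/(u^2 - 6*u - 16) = (u + 6)/(u - 8)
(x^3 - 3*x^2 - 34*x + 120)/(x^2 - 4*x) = x + 1 - 30/x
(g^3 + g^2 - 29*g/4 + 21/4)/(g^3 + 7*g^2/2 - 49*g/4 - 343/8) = 2*(2*g^2 - 5*g + 3)/(4*g^2 - 49)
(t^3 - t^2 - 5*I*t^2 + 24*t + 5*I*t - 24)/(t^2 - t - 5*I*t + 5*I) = (t^2 - 5*I*t + 24)/(t - 5*I)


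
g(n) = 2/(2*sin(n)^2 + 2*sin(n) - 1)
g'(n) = 2*(-4*sin(n)*cos(n) - 2*cos(n))/(2*sin(n)^2 + 2*sin(n) - 1)^2 = -(4*sin(2*n) + 4*cos(n))/(2*sin(n) - cos(2*n))^2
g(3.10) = -2.19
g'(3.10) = 5.19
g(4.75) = -2.00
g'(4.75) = 0.15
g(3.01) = -2.84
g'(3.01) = 10.13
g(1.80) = 0.70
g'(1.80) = 0.33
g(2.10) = 0.90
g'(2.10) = 1.12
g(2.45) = 1.84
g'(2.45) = 5.91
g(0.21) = -4.03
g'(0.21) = -22.52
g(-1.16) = -1.74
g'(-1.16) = 1.00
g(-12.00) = 3.08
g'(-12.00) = -16.62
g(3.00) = -2.95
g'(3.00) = 11.05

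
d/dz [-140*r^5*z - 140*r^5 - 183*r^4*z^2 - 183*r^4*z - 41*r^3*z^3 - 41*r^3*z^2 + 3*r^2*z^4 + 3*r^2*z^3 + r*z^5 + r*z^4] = r*(-140*r^4 - 366*r^3*z - 183*r^3 - 123*r^2*z^2 - 82*r^2*z + 12*r*z^3 + 9*r*z^2 + 5*z^4 + 4*z^3)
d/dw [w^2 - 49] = 2*w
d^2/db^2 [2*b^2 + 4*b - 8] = 4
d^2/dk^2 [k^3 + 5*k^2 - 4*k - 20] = 6*k + 10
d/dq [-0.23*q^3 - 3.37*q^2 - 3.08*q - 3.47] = -0.69*q^2 - 6.74*q - 3.08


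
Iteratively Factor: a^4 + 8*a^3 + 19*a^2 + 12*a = (a + 1)*(a^3 + 7*a^2 + 12*a) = (a + 1)*(a + 4)*(a^2 + 3*a) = (a + 1)*(a + 3)*(a + 4)*(a)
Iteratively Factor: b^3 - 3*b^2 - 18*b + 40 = (b - 5)*(b^2 + 2*b - 8) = (b - 5)*(b + 4)*(b - 2)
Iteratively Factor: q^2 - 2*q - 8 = (q - 4)*(q + 2)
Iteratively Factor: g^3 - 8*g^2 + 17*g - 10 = (g - 1)*(g^2 - 7*g + 10) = (g - 5)*(g - 1)*(g - 2)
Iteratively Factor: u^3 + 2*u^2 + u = (u + 1)*(u^2 + u) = u*(u + 1)*(u + 1)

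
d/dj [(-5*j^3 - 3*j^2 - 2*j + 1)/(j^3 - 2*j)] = (3*j^4 + 24*j^3 + 3*j^2 + 2)/(j^2*(j^4 - 4*j^2 + 4))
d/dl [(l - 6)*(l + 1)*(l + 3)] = 3*l^2 - 4*l - 21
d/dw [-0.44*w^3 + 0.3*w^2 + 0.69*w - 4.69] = -1.32*w^2 + 0.6*w + 0.69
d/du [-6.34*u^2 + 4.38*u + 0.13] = 4.38 - 12.68*u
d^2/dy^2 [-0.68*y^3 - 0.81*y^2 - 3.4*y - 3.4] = -4.08*y - 1.62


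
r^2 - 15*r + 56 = (r - 8)*(r - 7)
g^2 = g^2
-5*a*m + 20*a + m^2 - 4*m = (-5*a + m)*(m - 4)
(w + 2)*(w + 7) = w^2 + 9*w + 14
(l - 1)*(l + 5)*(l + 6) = l^3 + 10*l^2 + 19*l - 30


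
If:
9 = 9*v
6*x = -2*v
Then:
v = 1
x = -1/3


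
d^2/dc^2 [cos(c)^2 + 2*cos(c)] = -2*cos(c) - 2*cos(2*c)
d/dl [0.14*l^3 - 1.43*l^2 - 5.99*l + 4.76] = 0.42*l^2 - 2.86*l - 5.99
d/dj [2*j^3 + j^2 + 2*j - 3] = 6*j^2 + 2*j + 2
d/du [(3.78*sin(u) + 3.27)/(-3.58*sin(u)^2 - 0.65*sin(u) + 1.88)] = (13.5324*sin(u)^2 + 23.4132*sin(u) + 9.2319)*cos(u)/(12.8164*sin(u)^4 + 4.654*sin(u)^3 - 13.0383*sin(u)^2 - 2.444*sin(u) + 3.5344)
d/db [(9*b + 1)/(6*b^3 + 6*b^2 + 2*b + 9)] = (-108*b^3 - 72*b^2 - 12*b + 79)/(36*b^6 + 72*b^5 + 60*b^4 + 132*b^3 + 112*b^2 + 36*b + 81)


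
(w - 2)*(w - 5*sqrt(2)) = w^2 - 5*sqrt(2)*w - 2*w + 10*sqrt(2)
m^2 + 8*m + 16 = (m + 4)^2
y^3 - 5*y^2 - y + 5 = (y - 5)*(y - 1)*(y + 1)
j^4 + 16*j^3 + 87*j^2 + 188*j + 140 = (j + 2)^2*(j + 5)*(j + 7)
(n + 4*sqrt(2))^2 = n^2 + 8*sqrt(2)*n + 32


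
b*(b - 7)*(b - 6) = b^3 - 13*b^2 + 42*b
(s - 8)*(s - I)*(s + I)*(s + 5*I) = s^4 - 8*s^3 + 5*I*s^3 + s^2 - 40*I*s^2 - 8*s + 5*I*s - 40*I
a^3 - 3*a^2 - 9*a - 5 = (a - 5)*(a + 1)^2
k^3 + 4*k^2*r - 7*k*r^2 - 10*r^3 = (k - 2*r)*(k + r)*(k + 5*r)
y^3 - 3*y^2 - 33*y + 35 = (y - 7)*(y - 1)*(y + 5)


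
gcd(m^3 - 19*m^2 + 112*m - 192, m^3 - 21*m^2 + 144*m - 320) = m^2 - 16*m + 64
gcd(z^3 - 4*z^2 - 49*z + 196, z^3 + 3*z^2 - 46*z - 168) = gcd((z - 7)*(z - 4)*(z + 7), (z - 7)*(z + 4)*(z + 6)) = z - 7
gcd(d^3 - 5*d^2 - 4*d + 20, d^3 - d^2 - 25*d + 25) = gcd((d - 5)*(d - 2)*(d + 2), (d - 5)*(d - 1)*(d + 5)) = d - 5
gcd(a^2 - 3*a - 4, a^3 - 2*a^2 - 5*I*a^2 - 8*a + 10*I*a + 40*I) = a - 4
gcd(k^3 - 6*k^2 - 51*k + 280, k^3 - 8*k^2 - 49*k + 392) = k^2 - k - 56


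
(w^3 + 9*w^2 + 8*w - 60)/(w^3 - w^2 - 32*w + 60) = (w + 5)/(w - 5)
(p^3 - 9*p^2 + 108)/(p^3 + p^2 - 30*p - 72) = (p - 6)/(p + 4)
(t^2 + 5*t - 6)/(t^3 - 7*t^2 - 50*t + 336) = (t^2 + 5*t - 6)/(t^3 - 7*t^2 - 50*t + 336)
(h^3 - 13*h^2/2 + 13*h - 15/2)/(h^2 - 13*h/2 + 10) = (h^2 - 4*h + 3)/(h - 4)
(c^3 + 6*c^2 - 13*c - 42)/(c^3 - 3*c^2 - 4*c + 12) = (c + 7)/(c - 2)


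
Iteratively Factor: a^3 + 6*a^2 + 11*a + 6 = (a + 2)*(a^2 + 4*a + 3) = (a + 2)*(a + 3)*(a + 1)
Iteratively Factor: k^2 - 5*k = (k)*(k - 5)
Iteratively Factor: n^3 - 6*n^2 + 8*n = (n)*(n^2 - 6*n + 8) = n*(n - 4)*(n - 2)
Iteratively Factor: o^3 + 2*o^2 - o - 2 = (o + 1)*(o^2 + o - 2) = (o + 1)*(o + 2)*(o - 1)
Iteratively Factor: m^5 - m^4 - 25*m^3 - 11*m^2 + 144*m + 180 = (m + 2)*(m^4 - 3*m^3 - 19*m^2 + 27*m + 90) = (m + 2)*(m + 3)*(m^3 - 6*m^2 - m + 30) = (m + 2)^2*(m + 3)*(m^2 - 8*m + 15) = (m - 5)*(m + 2)^2*(m + 3)*(m - 3)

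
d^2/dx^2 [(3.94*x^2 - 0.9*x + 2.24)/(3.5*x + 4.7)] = 258.5592/(42.875*x^3 + 172.725*x^2 + 231.945*x + 103.823)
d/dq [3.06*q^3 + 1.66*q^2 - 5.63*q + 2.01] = 9.18*q^2 + 3.32*q - 5.63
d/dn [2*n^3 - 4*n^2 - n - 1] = 6*n^2 - 8*n - 1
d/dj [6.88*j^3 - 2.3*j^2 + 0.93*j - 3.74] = 20.64*j^2 - 4.6*j + 0.93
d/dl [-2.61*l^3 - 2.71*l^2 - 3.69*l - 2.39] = -7.83*l^2 - 5.42*l - 3.69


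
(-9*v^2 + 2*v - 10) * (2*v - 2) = -18*v^3 + 22*v^2 - 24*v + 20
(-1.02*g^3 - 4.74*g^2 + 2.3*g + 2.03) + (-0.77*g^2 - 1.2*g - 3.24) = -1.02*g^3 - 5.51*g^2 + 1.1*g - 1.21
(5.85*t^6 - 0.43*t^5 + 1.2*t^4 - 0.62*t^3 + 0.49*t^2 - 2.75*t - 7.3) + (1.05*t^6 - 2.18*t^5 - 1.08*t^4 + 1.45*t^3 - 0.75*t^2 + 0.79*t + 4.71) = 6.9*t^6 - 2.61*t^5 + 0.12*t^4 + 0.83*t^3 - 0.26*t^2 - 1.96*t - 2.59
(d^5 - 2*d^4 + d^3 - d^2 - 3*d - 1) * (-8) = -8*d^5 + 16*d^4 - 8*d^3 + 8*d^2 + 24*d + 8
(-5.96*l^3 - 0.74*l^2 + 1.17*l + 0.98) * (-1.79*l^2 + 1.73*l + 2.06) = 10.6684*l^5 - 8.9862*l^4 - 15.6521*l^3 - 1.2545*l^2 + 4.1056*l + 2.0188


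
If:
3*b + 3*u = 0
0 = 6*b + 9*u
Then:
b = 0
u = 0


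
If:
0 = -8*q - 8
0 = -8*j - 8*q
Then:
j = 1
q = -1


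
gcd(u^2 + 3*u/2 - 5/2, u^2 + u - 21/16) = 1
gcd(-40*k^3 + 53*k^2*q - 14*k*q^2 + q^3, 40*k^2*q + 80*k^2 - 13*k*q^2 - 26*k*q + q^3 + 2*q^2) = 40*k^2 - 13*k*q + q^2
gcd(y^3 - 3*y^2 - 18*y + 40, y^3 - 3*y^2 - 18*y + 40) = y^3 - 3*y^2 - 18*y + 40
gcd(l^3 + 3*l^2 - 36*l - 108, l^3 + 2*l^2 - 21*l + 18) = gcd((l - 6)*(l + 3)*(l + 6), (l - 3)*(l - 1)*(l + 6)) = l + 6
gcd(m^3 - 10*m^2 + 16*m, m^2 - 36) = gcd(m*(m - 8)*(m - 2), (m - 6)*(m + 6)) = 1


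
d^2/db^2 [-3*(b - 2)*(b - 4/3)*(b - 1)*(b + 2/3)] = -36*b^2 + 66*b - 56/3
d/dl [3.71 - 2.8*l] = -2.80000000000000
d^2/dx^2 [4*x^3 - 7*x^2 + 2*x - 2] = 24*x - 14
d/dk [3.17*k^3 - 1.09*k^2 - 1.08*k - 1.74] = 9.51*k^2 - 2.18*k - 1.08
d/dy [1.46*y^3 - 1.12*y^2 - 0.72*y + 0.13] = 4.38*y^2 - 2.24*y - 0.72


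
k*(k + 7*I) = k^2 + 7*I*k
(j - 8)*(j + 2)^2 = j^3 - 4*j^2 - 28*j - 32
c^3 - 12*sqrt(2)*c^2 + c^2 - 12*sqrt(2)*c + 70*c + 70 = (c + 1)*(c - 7*sqrt(2))*(c - 5*sqrt(2))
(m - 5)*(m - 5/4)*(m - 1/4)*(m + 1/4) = m^4 - 25*m^3/4 + 99*m^2/16 + 25*m/64 - 25/64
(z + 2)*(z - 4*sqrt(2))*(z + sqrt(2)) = z^3 - 3*sqrt(2)*z^2 + 2*z^2 - 6*sqrt(2)*z - 8*z - 16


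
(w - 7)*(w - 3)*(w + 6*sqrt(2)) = w^3 - 10*w^2 + 6*sqrt(2)*w^2 - 60*sqrt(2)*w + 21*w + 126*sqrt(2)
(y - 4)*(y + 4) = y^2 - 16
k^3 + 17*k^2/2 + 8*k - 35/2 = (k - 1)*(k + 5/2)*(k + 7)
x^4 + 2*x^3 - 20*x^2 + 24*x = x*(x - 2)^2*(x + 6)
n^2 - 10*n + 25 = (n - 5)^2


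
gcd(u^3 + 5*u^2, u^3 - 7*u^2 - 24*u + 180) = u + 5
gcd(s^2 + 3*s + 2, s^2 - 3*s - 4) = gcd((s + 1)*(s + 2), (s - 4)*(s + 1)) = s + 1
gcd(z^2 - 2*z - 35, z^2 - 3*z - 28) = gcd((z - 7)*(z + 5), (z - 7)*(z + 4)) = z - 7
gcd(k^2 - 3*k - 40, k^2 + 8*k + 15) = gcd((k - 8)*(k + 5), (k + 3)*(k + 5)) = k + 5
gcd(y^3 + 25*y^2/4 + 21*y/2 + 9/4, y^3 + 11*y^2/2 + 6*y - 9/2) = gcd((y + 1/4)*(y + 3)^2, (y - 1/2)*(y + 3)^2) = y^2 + 6*y + 9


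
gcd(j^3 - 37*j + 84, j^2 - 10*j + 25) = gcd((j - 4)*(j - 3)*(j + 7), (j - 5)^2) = 1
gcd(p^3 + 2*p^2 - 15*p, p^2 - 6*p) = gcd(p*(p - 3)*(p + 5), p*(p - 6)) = p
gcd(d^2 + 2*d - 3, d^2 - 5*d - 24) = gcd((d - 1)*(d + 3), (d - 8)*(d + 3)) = d + 3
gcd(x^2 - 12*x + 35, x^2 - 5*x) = x - 5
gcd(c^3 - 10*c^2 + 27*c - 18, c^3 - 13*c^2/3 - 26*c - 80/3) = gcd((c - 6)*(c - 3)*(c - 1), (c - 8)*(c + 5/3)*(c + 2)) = 1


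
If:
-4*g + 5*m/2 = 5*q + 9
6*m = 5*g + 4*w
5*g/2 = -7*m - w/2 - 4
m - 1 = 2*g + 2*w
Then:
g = -2/61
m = -31/61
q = -1237/610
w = -44/61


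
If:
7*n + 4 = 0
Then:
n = -4/7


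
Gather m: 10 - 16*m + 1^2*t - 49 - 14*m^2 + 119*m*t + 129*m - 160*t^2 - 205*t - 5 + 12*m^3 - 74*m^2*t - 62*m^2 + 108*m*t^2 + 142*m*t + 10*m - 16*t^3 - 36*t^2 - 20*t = 12*m^3 + m^2*(-74*t - 76) + m*(108*t^2 + 261*t + 123) - 16*t^3 - 196*t^2 - 224*t - 44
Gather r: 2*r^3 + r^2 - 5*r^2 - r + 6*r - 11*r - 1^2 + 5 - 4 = 2*r^3 - 4*r^2 - 6*r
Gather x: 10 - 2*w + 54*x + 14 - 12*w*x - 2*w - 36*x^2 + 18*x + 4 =-4*w - 36*x^2 + x*(72 - 12*w) + 28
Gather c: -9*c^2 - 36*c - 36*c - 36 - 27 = -9*c^2 - 72*c - 63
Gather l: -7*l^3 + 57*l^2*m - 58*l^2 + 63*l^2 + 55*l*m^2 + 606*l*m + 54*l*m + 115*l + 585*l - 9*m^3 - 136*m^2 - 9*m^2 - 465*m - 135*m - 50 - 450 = -7*l^3 + l^2*(57*m + 5) + l*(55*m^2 + 660*m + 700) - 9*m^3 - 145*m^2 - 600*m - 500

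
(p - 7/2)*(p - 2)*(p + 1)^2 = p^4 - 7*p^3/2 - 3*p^2 + 17*p/2 + 7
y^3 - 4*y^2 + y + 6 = (y - 3)*(y - 2)*(y + 1)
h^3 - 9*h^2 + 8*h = h*(h - 8)*(h - 1)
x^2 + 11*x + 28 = (x + 4)*(x + 7)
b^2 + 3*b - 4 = (b - 1)*(b + 4)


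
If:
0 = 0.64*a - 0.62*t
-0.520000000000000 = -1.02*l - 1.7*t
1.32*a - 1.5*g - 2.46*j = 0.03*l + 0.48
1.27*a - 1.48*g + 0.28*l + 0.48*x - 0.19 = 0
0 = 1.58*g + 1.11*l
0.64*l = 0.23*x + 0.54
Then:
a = 0.01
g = -0.34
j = 0.02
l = 0.49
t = 0.01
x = -0.98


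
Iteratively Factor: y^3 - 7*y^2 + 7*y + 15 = (y + 1)*(y^2 - 8*y + 15) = (y - 3)*(y + 1)*(y - 5)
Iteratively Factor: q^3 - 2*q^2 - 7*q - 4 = (q + 1)*(q^2 - 3*q - 4) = (q - 4)*(q + 1)*(q + 1)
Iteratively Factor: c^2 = (c)*(c)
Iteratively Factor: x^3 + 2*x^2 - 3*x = (x + 3)*(x^2 - x) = (x - 1)*(x + 3)*(x)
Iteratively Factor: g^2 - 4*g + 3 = (g - 1)*(g - 3)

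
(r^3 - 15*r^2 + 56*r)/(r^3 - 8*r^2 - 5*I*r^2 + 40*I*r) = (r - 7)/(r - 5*I)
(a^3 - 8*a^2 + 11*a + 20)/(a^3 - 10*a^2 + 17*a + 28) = (a - 5)/(a - 7)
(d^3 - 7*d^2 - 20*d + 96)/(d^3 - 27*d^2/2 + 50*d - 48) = 2*(d^2 + d - 12)/(2*d^2 - 11*d + 12)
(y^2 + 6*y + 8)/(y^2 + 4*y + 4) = (y + 4)/(y + 2)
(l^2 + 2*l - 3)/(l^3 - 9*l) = (l - 1)/(l*(l - 3))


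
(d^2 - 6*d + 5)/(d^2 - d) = (d - 5)/d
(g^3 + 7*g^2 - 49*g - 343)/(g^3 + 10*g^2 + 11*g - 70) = (g^2 - 49)/(g^2 + 3*g - 10)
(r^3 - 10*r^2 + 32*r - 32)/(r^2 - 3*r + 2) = (r^2 - 8*r + 16)/(r - 1)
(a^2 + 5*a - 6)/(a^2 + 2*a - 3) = (a + 6)/(a + 3)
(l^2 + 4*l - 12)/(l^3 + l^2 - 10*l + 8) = (l + 6)/(l^2 + 3*l - 4)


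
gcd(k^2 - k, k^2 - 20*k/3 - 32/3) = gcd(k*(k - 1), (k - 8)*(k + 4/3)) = 1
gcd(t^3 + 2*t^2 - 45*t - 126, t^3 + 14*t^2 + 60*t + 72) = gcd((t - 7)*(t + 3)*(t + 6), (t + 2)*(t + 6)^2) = t + 6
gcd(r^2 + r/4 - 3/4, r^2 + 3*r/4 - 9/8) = r - 3/4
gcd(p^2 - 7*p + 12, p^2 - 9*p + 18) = p - 3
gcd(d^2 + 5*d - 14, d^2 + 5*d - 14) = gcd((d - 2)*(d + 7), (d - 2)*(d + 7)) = d^2 + 5*d - 14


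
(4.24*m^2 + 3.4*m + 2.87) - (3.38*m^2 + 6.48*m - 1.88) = 0.86*m^2 - 3.08*m + 4.75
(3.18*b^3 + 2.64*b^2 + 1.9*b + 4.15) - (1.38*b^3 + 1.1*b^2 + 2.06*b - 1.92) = 1.8*b^3 + 1.54*b^2 - 0.16*b + 6.07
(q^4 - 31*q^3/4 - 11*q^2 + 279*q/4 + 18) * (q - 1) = q^5 - 35*q^4/4 - 13*q^3/4 + 323*q^2/4 - 207*q/4 - 18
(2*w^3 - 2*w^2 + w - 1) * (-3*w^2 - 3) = -6*w^5 + 6*w^4 - 9*w^3 + 9*w^2 - 3*w + 3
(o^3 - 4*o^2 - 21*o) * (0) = 0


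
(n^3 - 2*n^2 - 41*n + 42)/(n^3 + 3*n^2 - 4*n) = (n^2 - n - 42)/(n*(n + 4))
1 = 1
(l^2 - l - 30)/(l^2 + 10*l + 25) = (l - 6)/(l + 5)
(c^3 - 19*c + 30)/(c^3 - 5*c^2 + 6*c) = (c + 5)/c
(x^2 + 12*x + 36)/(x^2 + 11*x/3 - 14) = 3*(x + 6)/(3*x - 7)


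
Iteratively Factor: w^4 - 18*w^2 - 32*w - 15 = (w + 1)*(w^3 - w^2 - 17*w - 15) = (w + 1)^2*(w^2 - 2*w - 15) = (w - 5)*(w + 1)^2*(w + 3)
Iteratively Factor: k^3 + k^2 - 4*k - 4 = (k - 2)*(k^2 + 3*k + 2) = (k - 2)*(k + 1)*(k + 2)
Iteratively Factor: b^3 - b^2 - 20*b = (b - 5)*(b^2 + 4*b) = (b - 5)*(b + 4)*(b)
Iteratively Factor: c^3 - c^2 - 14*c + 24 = (c - 2)*(c^2 + c - 12) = (c - 3)*(c - 2)*(c + 4)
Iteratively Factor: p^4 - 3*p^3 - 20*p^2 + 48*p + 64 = (p - 4)*(p^3 + p^2 - 16*p - 16) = (p - 4)^2*(p^2 + 5*p + 4) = (p - 4)^2*(p + 1)*(p + 4)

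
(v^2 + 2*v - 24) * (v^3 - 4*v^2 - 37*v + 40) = v^5 - 2*v^4 - 69*v^3 + 62*v^2 + 968*v - 960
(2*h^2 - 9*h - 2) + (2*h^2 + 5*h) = 4*h^2 - 4*h - 2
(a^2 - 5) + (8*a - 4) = a^2 + 8*a - 9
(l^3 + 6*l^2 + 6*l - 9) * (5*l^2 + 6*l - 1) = 5*l^5 + 36*l^4 + 65*l^3 - 15*l^2 - 60*l + 9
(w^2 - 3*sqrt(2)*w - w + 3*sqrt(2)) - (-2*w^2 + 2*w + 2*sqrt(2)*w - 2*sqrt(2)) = 3*w^2 - 5*sqrt(2)*w - 3*w + 5*sqrt(2)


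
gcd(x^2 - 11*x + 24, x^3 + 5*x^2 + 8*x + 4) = 1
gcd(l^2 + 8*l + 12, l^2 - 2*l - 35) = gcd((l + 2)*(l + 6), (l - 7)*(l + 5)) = 1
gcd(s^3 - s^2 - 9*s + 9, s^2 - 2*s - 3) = s - 3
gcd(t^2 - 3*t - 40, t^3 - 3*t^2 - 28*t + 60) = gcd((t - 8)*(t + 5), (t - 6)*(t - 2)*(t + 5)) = t + 5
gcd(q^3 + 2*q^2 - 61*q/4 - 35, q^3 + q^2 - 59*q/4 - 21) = q^2 - q/2 - 14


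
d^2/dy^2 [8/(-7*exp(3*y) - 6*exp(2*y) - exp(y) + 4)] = 8*(-2*(21*exp(2*y) + 12*exp(y) + 1)^2*exp(y) + (63*exp(2*y) + 24*exp(y) + 1)*(7*exp(3*y) + 6*exp(2*y) + exp(y) - 4))*exp(y)/(7*exp(3*y) + 6*exp(2*y) + exp(y) - 4)^3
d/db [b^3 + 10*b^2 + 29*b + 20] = 3*b^2 + 20*b + 29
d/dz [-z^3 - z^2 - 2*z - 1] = -3*z^2 - 2*z - 2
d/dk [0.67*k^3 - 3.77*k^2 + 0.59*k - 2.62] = 2.01*k^2 - 7.54*k + 0.59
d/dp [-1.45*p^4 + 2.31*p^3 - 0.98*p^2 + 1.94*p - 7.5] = -5.8*p^3 + 6.93*p^2 - 1.96*p + 1.94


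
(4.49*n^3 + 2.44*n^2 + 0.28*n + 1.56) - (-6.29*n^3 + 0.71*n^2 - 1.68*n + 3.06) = 10.78*n^3 + 1.73*n^2 + 1.96*n - 1.5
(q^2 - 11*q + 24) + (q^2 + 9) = 2*q^2 - 11*q + 33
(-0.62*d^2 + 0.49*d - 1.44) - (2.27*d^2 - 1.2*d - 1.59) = -2.89*d^2 + 1.69*d + 0.15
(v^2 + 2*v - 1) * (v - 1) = v^3 + v^2 - 3*v + 1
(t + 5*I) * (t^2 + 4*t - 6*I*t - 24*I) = t^3 + 4*t^2 - I*t^2 + 30*t - 4*I*t + 120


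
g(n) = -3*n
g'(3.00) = -3.00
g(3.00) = -9.00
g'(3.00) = -3.00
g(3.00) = -9.00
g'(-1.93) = -3.00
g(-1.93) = 5.79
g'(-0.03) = -3.00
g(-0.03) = 0.09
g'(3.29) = -3.00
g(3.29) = -9.87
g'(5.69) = -3.00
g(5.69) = -17.07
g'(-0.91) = -3.00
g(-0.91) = 2.73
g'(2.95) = -3.00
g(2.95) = -8.85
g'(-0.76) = -3.00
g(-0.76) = 2.28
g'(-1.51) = -3.00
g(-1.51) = 4.53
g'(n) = -3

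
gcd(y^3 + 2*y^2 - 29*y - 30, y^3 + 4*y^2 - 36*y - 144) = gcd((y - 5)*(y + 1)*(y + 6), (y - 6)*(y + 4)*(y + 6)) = y + 6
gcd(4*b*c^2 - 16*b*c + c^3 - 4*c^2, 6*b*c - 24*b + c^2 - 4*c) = c - 4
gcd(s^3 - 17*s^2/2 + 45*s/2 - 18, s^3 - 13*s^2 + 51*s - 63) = s - 3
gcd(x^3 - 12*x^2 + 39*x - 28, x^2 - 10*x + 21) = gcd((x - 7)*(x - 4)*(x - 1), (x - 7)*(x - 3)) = x - 7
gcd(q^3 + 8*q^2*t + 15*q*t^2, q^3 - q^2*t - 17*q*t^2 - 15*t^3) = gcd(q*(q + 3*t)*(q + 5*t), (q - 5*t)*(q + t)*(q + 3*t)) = q + 3*t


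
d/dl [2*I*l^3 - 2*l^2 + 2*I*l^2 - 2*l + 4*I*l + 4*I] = 6*I*l^2 + 4*l*(-1 + I) - 2 + 4*I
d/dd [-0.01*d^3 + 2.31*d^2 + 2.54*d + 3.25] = -0.03*d^2 + 4.62*d + 2.54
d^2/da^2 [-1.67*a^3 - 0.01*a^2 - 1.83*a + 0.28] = -10.02*a - 0.02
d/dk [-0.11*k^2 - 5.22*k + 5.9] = -0.22*k - 5.22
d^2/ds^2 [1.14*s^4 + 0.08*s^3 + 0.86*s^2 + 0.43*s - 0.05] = 13.68*s^2 + 0.48*s + 1.72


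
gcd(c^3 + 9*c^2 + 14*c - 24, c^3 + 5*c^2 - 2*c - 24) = c + 4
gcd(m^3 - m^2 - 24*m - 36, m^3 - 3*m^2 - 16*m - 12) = m^2 - 4*m - 12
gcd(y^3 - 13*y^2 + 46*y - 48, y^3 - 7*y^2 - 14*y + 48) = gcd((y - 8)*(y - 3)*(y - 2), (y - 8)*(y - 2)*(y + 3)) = y^2 - 10*y + 16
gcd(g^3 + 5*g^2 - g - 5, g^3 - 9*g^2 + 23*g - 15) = g - 1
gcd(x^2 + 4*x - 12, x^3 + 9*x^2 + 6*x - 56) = x - 2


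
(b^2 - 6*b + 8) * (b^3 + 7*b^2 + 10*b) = b^5 + b^4 - 24*b^3 - 4*b^2 + 80*b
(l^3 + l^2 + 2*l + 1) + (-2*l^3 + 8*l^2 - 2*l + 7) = -l^3 + 9*l^2 + 8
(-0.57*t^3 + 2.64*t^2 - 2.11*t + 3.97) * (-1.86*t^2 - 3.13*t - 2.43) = 1.0602*t^5 - 3.1263*t^4 - 2.9535*t^3 - 7.1951*t^2 - 7.2988*t - 9.6471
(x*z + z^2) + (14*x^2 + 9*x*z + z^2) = 14*x^2 + 10*x*z + 2*z^2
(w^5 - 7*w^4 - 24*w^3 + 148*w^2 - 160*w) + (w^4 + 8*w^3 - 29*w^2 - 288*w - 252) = w^5 - 6*w^4 - 16*w^3 + 119*w^2 - 448*w - 252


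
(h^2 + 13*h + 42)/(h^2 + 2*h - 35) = (h + 6)/(h - 5)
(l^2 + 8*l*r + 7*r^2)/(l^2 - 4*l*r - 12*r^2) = (-l^2 - 8*l*r - 7*r^2)/(-l^2 + 4*l*r + 12*r^2)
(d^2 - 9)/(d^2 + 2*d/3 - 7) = 3*(d - 3)/(3*d - 7)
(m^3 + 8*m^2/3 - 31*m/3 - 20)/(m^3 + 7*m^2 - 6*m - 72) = (m + 5/3)/(m + 6)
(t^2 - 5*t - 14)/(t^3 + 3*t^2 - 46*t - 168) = (t + 2)/(t^2 + 10*t + 24)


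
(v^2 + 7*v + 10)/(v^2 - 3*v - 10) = (v + 5)/(v - 5)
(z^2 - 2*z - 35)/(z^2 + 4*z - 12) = (z^2 - 2*z - 35)/(z^2 + 4*z - 12)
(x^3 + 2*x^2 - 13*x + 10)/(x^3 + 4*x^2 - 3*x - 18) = (x^2 + 4*x - 5)/(x^2 + 6*x + 9)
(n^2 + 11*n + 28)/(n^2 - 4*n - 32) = (n + 7)/(n - 8)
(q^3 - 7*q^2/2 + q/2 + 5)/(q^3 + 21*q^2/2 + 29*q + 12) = (2*q^3 - 7*q^2 + q + 10)/(2*q^3 + 21*q^2 + 58*q + 24)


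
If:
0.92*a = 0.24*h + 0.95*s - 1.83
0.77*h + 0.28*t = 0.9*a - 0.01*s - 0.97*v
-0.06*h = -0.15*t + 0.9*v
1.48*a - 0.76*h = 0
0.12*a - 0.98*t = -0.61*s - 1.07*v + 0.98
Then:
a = -0.20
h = -0.39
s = 1.83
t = 0.17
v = 0.06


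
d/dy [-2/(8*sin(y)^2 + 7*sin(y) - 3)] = 2*(16*sin(y) + 7)*cos(y)/(8*sin(y)^2 + 7*sin(y) - 3)^2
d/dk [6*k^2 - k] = 12*k - 1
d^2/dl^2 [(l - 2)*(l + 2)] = 2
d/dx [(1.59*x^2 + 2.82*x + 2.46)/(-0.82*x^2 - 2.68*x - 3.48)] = (-1.9488*x^2 - 7.032*x - 3.2208)/(0.6724*x^4 + 4.3952*x^3 + 12.8896*x^2 + 18.6528*x + 12.1104)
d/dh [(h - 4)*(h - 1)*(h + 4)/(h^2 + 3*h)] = (h^4 + 6*h^3 + 13*h^2 - 32*h - 48)/(h^2*(h^2 + 6*h + 9))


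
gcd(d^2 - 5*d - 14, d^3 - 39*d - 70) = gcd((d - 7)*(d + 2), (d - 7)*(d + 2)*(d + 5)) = d^2 - 5*d - 14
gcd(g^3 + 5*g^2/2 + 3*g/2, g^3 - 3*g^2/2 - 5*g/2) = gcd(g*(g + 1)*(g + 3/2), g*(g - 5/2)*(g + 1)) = g^2 + g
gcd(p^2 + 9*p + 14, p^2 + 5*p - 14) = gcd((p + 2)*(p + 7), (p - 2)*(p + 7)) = p + 7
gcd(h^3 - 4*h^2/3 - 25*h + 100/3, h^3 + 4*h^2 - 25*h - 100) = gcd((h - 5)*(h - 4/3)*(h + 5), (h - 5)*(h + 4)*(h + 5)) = h^2 - 25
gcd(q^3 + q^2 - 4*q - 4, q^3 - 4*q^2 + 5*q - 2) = q - 2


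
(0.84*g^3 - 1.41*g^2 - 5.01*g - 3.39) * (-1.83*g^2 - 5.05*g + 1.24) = -1.5372*g^5 - 1.6617*g^4 + 17.3304*g^3 + 29.7558*g^2 + 10.9071*g - 4.2036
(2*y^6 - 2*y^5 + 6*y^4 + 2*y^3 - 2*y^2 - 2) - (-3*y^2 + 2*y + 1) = 2*y^6 - 2*y^5 + 6*y^4 + 2*y^3 + y^2 - 2*y - 3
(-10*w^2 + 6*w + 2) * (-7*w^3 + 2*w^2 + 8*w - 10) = 70*w^5 - 62*w^4 - 82*w^3 + 152*w^2 - 44*w - 20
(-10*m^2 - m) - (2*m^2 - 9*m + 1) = -12*m^2 + 8*m - 1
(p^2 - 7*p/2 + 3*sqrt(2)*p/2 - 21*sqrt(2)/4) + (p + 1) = p^2 - 5*p/2 + 3*sqrt(2)*p/2 - 21*sqrt(2)/4 + 1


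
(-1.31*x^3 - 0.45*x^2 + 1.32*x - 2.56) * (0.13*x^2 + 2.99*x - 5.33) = -0.1703*x^5 - 3.9754*x^4 + 5.8084*x^3 + 6.0125*x^2 - 14.69*x + 13.6448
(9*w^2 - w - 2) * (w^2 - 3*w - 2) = 9*w^4 - 28*w^3 - 17*w^2 + 8*w + 4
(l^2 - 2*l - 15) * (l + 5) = l^3 + 3*l^2 - 25*l - 75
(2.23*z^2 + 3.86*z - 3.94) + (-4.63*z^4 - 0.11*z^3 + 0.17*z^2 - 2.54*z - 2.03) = -4.63*z^4 - 0.11*z^3 + 2.4*z^2 + 1.32*z - 5.97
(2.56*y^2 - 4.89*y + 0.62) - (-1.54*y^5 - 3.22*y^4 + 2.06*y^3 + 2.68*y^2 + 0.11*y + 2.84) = 1.54*y^5 + 3.22*y^4 - 2.06*y^3 - 0.12*y^2 - 5.0*y - 2.22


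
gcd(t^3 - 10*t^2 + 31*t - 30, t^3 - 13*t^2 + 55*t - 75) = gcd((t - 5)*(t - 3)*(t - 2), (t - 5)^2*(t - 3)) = t^2 - 8*t + 15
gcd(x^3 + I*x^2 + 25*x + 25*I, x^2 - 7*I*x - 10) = x - 5*I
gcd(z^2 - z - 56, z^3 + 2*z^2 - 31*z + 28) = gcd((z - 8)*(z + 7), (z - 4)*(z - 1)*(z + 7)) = z + 7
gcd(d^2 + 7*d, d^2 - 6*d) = d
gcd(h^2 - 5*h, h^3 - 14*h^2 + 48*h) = h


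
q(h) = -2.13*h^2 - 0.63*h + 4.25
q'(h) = -4.26*h - 0.63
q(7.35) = -115.45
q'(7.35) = -31.94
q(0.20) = 4.04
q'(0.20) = -1.48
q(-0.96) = 2.89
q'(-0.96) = 3.46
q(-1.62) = -0.32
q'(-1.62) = 6.27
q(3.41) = -22.67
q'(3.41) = -15.16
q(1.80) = -3.79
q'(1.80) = -8.30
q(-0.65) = 3.76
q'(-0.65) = 2.14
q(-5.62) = -59.48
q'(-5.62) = 23.31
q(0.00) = 4.25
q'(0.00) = -0.63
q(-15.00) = -465.55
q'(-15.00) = 63.27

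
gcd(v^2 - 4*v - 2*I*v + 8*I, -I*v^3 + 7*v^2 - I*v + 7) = 1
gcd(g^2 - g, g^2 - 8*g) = g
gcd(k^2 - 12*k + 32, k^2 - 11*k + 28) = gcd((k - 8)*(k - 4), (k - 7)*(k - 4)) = k - 4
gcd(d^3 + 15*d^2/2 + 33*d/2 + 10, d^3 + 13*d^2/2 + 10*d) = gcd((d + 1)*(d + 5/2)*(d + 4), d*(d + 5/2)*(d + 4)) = d^2 + 13*d/2 + 10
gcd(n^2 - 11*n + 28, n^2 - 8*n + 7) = n - 7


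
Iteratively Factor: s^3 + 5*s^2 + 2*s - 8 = (s + 2)*(s^2 + 3*s - 4) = (s + 2)*(s + 4)*(s - 1)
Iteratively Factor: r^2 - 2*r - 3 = (r - 3)*(r + 1)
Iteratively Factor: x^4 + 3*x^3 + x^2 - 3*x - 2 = (x + 1)*(x^3 + 2*x^2 - x - 2) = (x - 1)*(x + 1)*(x^2 + 3*x + 2) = (x - 1)*(x + 1)^2*(x + 2)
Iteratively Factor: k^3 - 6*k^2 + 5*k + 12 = (k - 4)*(k^2 - 2*k - 3) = (k - 4)*(k + 1)*(k - 3)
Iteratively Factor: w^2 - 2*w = (w - 2)*(w)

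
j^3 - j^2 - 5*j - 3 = (j - 3)*(j + 1)^2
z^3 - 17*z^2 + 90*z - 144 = (z - 8)*(z - 6)*(z - 3)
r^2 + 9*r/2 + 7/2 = (r + 1)*(r + 7/2)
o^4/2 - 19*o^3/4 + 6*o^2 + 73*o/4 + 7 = (o/2 + 1/2)*(o - 7)*(o - 4)*(o + 1/2)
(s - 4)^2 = s^2 - 8*s + 16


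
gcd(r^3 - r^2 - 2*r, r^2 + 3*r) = r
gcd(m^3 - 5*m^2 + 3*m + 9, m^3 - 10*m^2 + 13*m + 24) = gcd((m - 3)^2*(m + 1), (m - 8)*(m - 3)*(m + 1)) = m^2 - 2*m - 3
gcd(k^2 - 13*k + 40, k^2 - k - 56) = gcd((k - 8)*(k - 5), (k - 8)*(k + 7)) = k - 8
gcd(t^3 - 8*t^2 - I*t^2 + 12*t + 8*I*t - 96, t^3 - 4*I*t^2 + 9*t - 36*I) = t^2 - I*t + 12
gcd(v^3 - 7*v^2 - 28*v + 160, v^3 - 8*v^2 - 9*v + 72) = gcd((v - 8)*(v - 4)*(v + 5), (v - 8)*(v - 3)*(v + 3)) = v - 8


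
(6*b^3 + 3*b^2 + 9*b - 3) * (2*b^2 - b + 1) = 12*b^5 + 21*b^3 - 12*b^2 + 12*b - 3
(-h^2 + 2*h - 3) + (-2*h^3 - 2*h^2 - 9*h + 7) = -2*h^3 - 3*h^2 - 7*h + 4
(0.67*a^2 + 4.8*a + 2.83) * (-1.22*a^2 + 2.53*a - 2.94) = -0.8174*a^4 - 4.1609*a^3 + 6.7216*a^2 - 6.9521*a - 8.3202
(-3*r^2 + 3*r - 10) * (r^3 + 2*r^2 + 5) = -3*r^5 - 3*r^4 - 4*r^3 - 35*r^2 + 15*r - 50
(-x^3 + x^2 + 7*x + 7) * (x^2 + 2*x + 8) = -x^5 - x^4 + x^3 + 29*x^2 + 70*x + 56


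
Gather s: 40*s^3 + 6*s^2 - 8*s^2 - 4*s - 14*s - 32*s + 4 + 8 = 40*s^3 - 2*s^2 - 50*s + 12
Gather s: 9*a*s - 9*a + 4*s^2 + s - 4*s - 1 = -9*a + 4*s^2 + s*(9*a - 3) - 1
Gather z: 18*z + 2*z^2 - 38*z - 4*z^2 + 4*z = -2*z^2 - 16*z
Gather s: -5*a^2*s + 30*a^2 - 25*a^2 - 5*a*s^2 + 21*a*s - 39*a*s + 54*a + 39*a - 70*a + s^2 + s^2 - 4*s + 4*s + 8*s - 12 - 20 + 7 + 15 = 5*a^2 + 23*a + s^2*(2 - 5*a) + s*(-5*a^2 - 18*a + 8) - 10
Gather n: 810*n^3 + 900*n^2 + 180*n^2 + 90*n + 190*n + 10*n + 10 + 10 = 810*n^3 + 1080*n^2 + 290*n + 20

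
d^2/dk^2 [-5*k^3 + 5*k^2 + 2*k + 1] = 10 - 30*k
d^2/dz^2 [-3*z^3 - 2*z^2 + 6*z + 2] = -18*z - 4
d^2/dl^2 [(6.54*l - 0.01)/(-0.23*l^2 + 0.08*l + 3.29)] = ((0.46*l - 0.08)*(0.92*l - 0.16)*(6.54*l - 0.01) + (9.0252*l - 1.051)*(-0.23*l^2 + 0.08*l + 3.29))/(-0.23*l^2 + 0.08*l + 3.29)^3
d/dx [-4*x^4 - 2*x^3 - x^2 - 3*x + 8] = -16*x^3 - 6*x^2 - 2*x - 3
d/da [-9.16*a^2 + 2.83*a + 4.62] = 2.83 - 18.32*a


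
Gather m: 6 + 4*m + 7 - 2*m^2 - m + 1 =-2*m^2 + 3*m + 14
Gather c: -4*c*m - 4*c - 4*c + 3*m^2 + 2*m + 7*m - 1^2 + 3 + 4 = c*(-4*m - 8) + 3*m^2 + 9*m + 6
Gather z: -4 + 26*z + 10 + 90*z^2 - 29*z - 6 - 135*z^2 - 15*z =-45*z^2 - 18*z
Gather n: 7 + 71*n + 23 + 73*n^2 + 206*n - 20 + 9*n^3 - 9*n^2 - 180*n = 9*n^3 + 64*n^2 + 97*n + 10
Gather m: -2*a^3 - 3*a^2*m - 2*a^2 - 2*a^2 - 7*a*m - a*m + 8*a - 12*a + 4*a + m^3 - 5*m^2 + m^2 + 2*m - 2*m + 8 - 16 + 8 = -2*a^3 - 4*a^2 + m^3 - 4*m^2 + m*(-3*a^2 - 8*a)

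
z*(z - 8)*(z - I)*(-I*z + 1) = -I*z^4 + 8*I*z^3 - I*z^2 + 8*I*z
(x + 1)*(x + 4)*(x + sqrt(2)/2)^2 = x^4 + sqrt(2)*x^3 + 5*x^3 + 9*x^2/2 + 5*sqrt(2)*x^2 + 5*x/2 + 4*sqrt(2)*x + 2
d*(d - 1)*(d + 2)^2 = d^4 + 3*d^3 - 4*d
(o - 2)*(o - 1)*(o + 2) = o^3 - o^2 - 4*o + 4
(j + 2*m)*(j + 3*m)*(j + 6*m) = j^3 + 11*j^2*m + 36*j*m^2 + 36*m^3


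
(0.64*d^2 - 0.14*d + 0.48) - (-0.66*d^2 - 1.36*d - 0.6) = 1.3*d^2 + 1.22*d + 1.08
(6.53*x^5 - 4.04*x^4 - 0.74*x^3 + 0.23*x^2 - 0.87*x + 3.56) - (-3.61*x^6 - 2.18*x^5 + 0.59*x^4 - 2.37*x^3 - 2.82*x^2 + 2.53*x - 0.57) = 3.61*x^6 + 8.71*x^5 - 4.63*x^4 + 1.63*x^3 + 3.05*x^2 - 3.4*x + 4.13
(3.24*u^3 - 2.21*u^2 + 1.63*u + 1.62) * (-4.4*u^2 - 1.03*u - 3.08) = -14.256*u^5 + 6.3868*u^4 - 14.8749*u^3 - 2.0001*u^2 - 6.689*u - 4.9896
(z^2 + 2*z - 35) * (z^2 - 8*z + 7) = z^4 - 6*z^3 - 44*z^2 + 294*z - 245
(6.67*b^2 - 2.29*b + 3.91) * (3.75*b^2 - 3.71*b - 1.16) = 25.0125*b^4 - 33.3332*b^3 + 15.4212*b^2 - 11.8497*b - 4.5356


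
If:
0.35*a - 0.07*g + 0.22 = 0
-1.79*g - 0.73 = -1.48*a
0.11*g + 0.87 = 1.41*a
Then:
No Solution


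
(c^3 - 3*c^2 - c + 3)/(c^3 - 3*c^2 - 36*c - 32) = (c^2 - 4*c + 3)/(c^2 - 4*c - 32)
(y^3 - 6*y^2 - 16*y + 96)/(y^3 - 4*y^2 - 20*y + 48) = (y - 4)/(y - 2)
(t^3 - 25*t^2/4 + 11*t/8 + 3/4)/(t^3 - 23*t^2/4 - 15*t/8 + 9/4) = (4*t + 1)/(4*t + 3)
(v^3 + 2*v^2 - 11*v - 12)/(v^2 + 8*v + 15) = (v^3 + 2*v^2 - 11*v - 12)/(v^2 + 8*v + 15)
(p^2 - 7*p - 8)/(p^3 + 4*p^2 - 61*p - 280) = (p + 1)/(p^2 + 12*p + 35)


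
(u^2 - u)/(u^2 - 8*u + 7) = u/(u - 7)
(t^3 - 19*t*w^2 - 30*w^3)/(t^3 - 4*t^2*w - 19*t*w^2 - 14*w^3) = (t^2 - 2*t*w - 15*w^2)/(t^2 - 6*t*w - 7*w^2)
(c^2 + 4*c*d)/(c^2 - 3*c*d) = (c + 4*d)/(c - 3*d)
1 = 1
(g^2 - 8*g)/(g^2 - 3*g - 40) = g/(g + 5)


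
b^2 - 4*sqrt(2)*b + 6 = (b - 3*sqrt(2))*(b - sqrt(2))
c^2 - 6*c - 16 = (c - 8)*(c + 2)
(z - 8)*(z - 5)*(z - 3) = z^3 - 16*z^2 + 79*z - 120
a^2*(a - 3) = a^3 - 3*a^2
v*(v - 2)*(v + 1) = v^3 - v^2 - 2*v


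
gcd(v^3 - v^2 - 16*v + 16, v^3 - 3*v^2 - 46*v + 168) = v - 4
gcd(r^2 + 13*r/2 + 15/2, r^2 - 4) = 1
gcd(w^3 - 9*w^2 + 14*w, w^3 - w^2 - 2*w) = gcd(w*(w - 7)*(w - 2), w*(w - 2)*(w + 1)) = w^2 - 2*w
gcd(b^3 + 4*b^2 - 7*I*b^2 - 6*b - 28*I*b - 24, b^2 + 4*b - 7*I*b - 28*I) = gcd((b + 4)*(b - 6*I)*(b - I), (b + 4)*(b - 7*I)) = b + 4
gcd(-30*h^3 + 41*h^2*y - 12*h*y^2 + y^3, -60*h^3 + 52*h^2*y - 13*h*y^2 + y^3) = 30*h^2 - 11*h*y + y^2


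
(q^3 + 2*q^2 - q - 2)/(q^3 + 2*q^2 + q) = (q^2 + q - 2)/(q*(q + 1))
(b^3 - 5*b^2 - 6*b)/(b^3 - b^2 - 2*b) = (b - 6)/(b - 2)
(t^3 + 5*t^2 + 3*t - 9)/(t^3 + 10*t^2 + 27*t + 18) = (t^2 + 2*t - 3)/(t^2 + 7*t + 6)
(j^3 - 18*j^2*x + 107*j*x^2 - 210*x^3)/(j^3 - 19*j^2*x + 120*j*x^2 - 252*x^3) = (-j + 5*x)/(-j + 6*x)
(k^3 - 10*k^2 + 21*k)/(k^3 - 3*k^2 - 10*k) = (-k^2 + 10*k - 21)/(-k^2 + 3*k + 10)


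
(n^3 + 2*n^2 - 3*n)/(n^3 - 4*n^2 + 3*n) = (n + 3)/(n - 3)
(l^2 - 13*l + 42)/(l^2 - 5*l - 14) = (l - 6)/(l + 2)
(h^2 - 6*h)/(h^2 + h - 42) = h/(h + 7)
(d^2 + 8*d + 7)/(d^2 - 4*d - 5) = (d + 7)/(d - 5)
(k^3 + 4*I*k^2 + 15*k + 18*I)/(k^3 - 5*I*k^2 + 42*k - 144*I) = (k + I)/(k - 8*I)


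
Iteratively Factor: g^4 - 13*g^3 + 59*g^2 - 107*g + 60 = (g - 1)*(g^3 - 12*g^2 + 47*g - 60) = (g - 3)*(g - 1)*(g^2 - 9*g + 20) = (g - 4)*(g - 3)*(g - 1)*(g - 5)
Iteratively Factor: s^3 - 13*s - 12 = (s + 1)*(s^2 - s - 12) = (s - 4)*(s + 1)*(s + 3)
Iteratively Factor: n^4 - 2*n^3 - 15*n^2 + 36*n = (n)*(n^3 - 2*n^2 - 15*n + 36) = n*(n - 3)*(n^2 + n - 12) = n*(n - 3)^2*(n + 4)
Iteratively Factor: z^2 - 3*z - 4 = (z + 1)*(z - 4)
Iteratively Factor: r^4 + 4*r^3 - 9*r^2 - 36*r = (r + 4)*(r^3 - 9*r) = (r - 3)*(r + 4)*(r^2 + 3*r) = r*(r - 3)*(r + 4)*(r + 3)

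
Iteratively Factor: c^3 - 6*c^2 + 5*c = (c - 5)*(c^2 - c) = c*(c - 5)*(c - 1)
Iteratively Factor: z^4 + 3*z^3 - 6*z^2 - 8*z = (z)*(z^3 + 3*z^2 - 6*z - 8) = z*(z - 2)*(z^2 + 5*z + 4) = z*(z - 2)*(z + 1)*(z + 4)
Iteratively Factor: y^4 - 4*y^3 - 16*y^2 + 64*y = (y - 4)*(y^3 - 16*y) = (y - 4)*(y + 4)*(y^2 - 4*y) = (y - 4)^2*(y + 4)*(y)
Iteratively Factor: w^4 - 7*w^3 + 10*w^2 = (w - 2)*(w^3 - 5*w^2) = (w - 5)*(w - 2)*(w^2) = w*(w - 5)*(w - 2)*(w)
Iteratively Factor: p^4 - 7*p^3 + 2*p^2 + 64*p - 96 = (p - 4)*(p^3 - 3*p^2 - 10*p + 24) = (p - 4)^2*(p^2 + p - 6) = (p - 4)^2*(p - 2)*(p + 3)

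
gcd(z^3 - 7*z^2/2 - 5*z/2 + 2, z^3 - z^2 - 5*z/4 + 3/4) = z^2 + z/2 - 1/2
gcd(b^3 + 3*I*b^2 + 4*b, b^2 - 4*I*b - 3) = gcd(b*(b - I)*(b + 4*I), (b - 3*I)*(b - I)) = b - I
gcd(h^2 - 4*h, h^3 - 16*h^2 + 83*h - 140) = h - 4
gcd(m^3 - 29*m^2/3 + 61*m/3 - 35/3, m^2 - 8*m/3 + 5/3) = m^2 - 8*m/3 + 5/3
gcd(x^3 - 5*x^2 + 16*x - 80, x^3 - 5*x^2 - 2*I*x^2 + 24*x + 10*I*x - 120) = x^2 + x*(-5 + 4*I) - 20*I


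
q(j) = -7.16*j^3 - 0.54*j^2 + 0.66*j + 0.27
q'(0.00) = 0.66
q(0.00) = 0.27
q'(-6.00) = -766.14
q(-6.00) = 1523.43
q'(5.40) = -631.53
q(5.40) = -1139.35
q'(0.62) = -8.27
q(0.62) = -1.23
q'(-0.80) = -12.22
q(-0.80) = 3.06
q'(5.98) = -773.93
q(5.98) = -1546.24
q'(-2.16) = -97.22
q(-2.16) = 68.48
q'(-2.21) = -101.86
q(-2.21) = 73.46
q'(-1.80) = -66.99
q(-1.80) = 39.09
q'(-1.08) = -23.23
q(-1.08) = 7.95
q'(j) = -21.48*j^2 - 1.08*j + 0.66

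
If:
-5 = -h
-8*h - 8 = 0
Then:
No Solution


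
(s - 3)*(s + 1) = s^2 - 2*s - 3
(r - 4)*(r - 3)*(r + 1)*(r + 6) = r^4 - 31*r^2 + 42*r + 72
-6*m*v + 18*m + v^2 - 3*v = (-6*m + v)*(v - 3)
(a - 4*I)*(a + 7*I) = a^2 + 3*I*a + 28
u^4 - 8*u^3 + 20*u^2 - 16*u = u*(u - 4)*(u - 2)^2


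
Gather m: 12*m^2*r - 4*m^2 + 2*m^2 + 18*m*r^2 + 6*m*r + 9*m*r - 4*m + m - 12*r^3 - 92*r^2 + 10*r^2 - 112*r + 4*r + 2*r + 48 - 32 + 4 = m^2*(12*r - 2) + m*(18*r^2 + 15*r - 3) - 12*r^3 - 82*r^2 - 106*r + 20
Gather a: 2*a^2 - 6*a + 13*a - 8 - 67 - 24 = 2*a^2 + 7*a - 99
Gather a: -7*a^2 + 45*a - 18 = -7*a^2 + 45*a - 18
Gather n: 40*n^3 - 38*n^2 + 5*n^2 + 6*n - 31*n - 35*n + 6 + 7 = 40*n^3 - 33*n^2 - 60*n + 13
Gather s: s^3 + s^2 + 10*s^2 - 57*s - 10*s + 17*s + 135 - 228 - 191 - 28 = s^3 + 11*s^2 - 50*s - 312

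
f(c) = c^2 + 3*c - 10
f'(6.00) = 15.00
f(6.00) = 44.00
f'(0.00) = 3.00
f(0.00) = -10.00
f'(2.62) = 8.24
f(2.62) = 4.72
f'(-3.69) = -4.38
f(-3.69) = -7.45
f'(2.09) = 7.18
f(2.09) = 0.64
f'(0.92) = 4.84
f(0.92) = -6.39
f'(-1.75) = -0.50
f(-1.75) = -12.19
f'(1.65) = 6.30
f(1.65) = -2.33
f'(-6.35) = -9.70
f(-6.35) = 11.27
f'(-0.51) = 1.98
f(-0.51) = -11.27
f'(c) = 2*c + 3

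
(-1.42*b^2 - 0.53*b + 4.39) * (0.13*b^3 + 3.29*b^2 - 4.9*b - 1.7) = -0.1846*b^5 - 4.7407*b^4 + 5.785*b^3 + 19.4541*b^2 - 20.61*b - 7.463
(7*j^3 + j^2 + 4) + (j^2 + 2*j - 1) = 7*j^3 + 2*j^2 + 2*j + 3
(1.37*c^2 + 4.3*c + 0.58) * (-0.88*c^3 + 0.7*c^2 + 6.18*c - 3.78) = -1.2056*c^5 - 2.825*c^4 + 10.9662*c^3 + 21.8014*c^2 - 12.6696*c - 2.1924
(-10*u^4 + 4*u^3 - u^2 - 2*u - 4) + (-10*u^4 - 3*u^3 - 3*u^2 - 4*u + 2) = -20*u^4 + u^3 - 4*u^2 - 6*u - 2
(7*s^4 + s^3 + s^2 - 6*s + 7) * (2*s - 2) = 14*s^5 - 12*s^4 - 14*s^2 + 26*s - 14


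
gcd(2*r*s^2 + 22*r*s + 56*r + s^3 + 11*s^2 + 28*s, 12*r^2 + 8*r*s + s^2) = 2*r + s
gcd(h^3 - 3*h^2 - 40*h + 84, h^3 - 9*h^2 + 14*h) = h^2 - 9*h + 14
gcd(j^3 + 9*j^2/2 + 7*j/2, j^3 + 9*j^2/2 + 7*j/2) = j^3 + 9*j^2/2 + 7*j/2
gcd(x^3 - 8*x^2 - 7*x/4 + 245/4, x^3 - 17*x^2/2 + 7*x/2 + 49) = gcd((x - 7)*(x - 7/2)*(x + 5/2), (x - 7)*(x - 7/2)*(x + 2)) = x^2 - 21*x/2 + 49/2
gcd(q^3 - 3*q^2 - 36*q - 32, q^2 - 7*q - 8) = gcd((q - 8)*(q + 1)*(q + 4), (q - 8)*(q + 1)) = q^2 - 7*q - 8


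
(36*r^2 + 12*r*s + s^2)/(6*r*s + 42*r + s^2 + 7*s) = (6*r + s)/(s + 7)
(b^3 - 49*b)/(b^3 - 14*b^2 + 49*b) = (b + 7)/(b - 7)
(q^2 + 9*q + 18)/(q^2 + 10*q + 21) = (q + 6)/(q + 7)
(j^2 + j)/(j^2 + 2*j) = (j + 1)/(j + 2)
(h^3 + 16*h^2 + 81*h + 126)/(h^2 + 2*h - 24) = (h^2 + 10*h + 21)/(h - 4)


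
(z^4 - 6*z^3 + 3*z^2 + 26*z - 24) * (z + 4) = z^5 - 2*z^4 - 21*z^3 + 38*z^2 + 80*z - 96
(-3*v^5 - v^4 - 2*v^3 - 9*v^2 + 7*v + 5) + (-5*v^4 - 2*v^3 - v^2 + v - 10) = -3*v^5 - 6*v^4 - 4*v^3 - 10*v^2 + 8*v - 5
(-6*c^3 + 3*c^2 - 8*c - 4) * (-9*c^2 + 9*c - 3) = 54*c^5 - 81*c^4 + 117*c^3 - 45*c^2 - 12*c + 12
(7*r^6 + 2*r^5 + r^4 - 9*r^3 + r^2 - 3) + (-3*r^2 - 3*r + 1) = 7*r^6 + 2*r^5 + r^4 - 9*r^3 - 2*r^2 - 3*r - 2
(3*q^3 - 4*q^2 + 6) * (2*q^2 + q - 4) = 6*q^5 - 5*q^4 - 16*q^3 + 28*q^2 + 6*q - 24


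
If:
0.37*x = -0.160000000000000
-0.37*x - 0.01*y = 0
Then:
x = -0.43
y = 16.00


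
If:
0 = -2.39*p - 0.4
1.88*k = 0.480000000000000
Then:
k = 0.26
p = -0.17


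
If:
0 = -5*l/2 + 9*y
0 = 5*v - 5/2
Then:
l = 18*y/5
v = 1/2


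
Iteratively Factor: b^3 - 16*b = (b + 4)*(b^2 - 4*b) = b*(b + 4)*(b - 4)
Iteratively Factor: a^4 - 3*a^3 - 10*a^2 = (a + 2)*(a^3 - 5*a^2) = a*(a + 2)*(a^2 - 5*a) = a*(a - 5)*(a + 2)*(a)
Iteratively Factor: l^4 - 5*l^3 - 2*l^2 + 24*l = (l - 4)*(l^3 - l^2 - 6*l) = (l - 4)*(l + 2)*(l^2 - 3*l) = l*(l - 4)*(l + 2)*(l - 3)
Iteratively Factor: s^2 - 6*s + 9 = (s - 3)*(s - 3)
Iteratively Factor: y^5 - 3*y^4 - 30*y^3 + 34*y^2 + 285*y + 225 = (y + 3)*(y^4 - 6*y^3 - 12*y^2 + 70*y + 75) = (y - 5)*(y + 3)*(y^3 - y^2 - 17*y - 15) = (y - 5)^2*(y + 3)*(y^2 + 4*y + 3) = (y - 5)^2*(y + 1)*(y + 3)*(y + 3)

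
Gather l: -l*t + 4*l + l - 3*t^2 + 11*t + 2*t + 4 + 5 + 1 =l*(5 - t) - 3*t^2 + 13*t + 10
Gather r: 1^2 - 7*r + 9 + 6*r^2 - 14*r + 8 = 6*r^2 - 21*r + 18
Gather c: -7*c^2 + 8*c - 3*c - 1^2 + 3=-7*c^2 + 5*c + 2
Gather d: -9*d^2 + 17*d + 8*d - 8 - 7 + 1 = -9*d^2 + 25*d - 14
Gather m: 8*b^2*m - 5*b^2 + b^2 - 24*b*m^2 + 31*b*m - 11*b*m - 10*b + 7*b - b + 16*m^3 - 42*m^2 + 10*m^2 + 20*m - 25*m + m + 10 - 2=-4*b^2 - 4*b + 16*m^3 + m^2*(-24*b - 32) + m*(8*b^2 + 20*b - 4) + 8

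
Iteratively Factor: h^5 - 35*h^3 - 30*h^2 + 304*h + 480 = (h + 3)*(h^4 - 3*h^3 - 26*h^2 + 48*h + 160) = (h + 2)*(h + 3)*(h^3 - 5*h^2 - 16*h + 80) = (h - 5)*(h + 2)*(h + 3)*(h^2 - 16) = (h - 5)*(h - 4)*(h + 2)*(h + 3)*(h + 4)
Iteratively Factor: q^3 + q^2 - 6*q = (q + 3)*(q^2 - 2*q) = (q - 2)*(q + 3)*(q)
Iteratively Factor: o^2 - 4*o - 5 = (o + 1)*(o - 5)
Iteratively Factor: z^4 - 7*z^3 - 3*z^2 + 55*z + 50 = (z + 2)*(z^3 - 9*z^2 + 15*z + 25) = (z + 1)*(z + 2)*(z^2 - 10*z + 25) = (z - 5)*(z + 1)*(z + 2)*(z - 5)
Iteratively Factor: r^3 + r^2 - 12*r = (r)*(r^2 + r - 12) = r*(r + 4)*(r - 3)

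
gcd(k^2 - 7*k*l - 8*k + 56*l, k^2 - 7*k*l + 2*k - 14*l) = k - 7*l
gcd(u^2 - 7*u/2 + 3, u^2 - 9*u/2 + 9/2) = u - 3/2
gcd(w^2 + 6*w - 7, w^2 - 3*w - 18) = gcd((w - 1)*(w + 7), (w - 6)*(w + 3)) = 1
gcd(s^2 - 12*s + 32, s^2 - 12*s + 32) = s^2 - 12*s + 32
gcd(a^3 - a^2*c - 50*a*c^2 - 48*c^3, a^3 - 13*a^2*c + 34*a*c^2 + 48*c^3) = a^2 - 7*a*c - 8*c^2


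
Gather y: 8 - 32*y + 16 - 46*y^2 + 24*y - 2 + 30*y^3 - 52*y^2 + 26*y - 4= 30*y^3 - 98*y^2 + 18*y + 18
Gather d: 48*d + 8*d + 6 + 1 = 56*d + 7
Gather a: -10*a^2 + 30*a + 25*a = -10*a^2 + 55*a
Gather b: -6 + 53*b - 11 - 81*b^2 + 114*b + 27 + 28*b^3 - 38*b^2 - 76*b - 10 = 28*b^3 - 119*b^2 + 91*b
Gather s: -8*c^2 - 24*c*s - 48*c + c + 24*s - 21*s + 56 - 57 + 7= -8*c^2 - 47*c + s*(3 - 24*c) + 6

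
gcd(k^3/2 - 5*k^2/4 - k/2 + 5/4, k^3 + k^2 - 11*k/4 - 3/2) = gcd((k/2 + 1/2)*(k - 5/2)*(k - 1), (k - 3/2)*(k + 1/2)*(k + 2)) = 1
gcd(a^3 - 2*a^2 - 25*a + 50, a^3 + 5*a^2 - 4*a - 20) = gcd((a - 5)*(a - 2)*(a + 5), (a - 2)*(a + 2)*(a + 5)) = a^2 + 3*a - 10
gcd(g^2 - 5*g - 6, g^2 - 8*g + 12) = g - 6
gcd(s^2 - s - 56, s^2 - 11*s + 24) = s - 8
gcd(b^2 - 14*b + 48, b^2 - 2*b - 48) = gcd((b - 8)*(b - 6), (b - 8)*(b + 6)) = b - 8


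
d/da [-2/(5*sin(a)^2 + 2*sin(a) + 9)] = 4*(5*sin(a) + 1)*cos(a)/(5*sin(a)^2 + 2*sin(a) + 9)^2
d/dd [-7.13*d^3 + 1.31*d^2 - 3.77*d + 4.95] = -21.39*d^2 + 2.62*d - 3.77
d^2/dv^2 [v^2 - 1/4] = 2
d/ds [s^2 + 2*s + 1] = 2*s + 2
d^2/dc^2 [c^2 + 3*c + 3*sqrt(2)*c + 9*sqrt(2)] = 2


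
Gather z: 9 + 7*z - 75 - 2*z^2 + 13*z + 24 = -2*z^2 + 20*z - 42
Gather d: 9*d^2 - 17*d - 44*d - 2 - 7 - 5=9*d^2 - 61*d - 14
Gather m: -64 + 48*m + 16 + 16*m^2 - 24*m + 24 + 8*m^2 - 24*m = 24*m^2 - 24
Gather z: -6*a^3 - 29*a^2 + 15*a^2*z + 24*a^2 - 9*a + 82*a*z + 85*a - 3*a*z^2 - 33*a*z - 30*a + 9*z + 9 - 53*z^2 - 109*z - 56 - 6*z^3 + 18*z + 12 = -6*a^3 - 5*a^2 + 46*a - 6*z^3 + z^2*(-3*a - 53) + z*(15*a^2 + 49*a - 82) - 35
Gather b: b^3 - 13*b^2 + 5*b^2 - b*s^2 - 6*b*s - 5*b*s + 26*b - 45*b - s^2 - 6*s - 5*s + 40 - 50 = b^3 - 8*b^2 + b*(-s^2 - 11*s - 19) - s^2 - 11*s - 10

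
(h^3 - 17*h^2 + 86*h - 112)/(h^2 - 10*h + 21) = (h^2 - 10*h + 16)/(h - 3)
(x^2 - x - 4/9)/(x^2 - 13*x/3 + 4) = (x + 1/3)/(x - 3)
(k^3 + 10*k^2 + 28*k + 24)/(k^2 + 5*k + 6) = (k^2 + 8*k + 12)/(k + 3)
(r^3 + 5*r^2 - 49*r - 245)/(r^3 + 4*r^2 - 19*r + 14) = (r^2 - 2*r - 35)/(r^2 - 3*r + 2)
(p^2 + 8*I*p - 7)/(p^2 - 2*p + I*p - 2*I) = (p + 7*I)/(p - 2)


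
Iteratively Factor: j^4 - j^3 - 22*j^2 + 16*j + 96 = (j + 2)*(j^3 - 3*j^2 - 16*j + 48) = (j - 4)*(j + 2)*(j^2 + j - 12) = (j - 4)*(j + 2)*(j + 4)*(j - 3)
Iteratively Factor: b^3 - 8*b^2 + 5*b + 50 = (b + 2)*(b^2 - 10*b + 25) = (b - 5)*(b + 2)*(b - 5)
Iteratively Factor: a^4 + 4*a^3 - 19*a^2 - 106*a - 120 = (a + 3)*(a^3 + a^2 - 22*a - 40) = (a + 3)*(a + 4)*(a^2 - 3*a - 10) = (a - 5)*(a + 3)*(a + 4)*(a + 2)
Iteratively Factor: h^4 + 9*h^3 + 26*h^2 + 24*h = (h)*(h^3 + 9*h^2 + 26*h + 24) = h*(h + 2)*(h^2 + 7*h + 12) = h*(h + 2)*(h + 4)*(h + 3)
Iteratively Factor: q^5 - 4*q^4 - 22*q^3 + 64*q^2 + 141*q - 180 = (q + 3)*(q^4 - 7*q^3 - q^2 + 67*q - 60) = (q - 4)*(q + 3)*(q^3 - 3*q^2 - 13*q + 15) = (q - 4)*(q - 1)*(q + 3)*(q^2 - 2*q - 15) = (q - 4)*(q - 1)*(q + 3)^2*(q - 5)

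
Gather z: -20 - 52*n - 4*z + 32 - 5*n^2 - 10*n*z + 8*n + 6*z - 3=-5*n^2 - 44*n + z*(2 - 10*n) + 9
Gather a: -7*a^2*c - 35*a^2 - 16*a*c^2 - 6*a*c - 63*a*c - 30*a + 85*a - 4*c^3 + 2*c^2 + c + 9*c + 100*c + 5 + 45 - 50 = a^2*(-7*c - 35) + a*(-16*c^2 - 69*c + 55) - 4*c^3 + 2*c^2 + 110*c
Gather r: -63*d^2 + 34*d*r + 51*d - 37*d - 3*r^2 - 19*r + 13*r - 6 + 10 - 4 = -63*d^2 + 14*d - 3*r^2 + r*(34*d - 6)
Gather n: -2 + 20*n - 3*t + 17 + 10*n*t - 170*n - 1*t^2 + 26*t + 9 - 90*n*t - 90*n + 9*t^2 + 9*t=n*(-80*t - 240) + 8*t^2 + 32*t + 24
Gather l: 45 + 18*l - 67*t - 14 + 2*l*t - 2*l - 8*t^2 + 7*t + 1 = l*(2*t + 16) - 8*t^2 - 60*t + 32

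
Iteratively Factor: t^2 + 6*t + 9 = (t + 3)*(t + 3)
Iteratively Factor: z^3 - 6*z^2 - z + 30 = (z - 3)*(z^2 - 3*z - 10) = (z - 5)*(z - 3)*(z + 2)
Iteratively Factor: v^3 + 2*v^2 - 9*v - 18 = (v - 3)*(v^2 + 5*v + 6) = (v - 3)*(v + 2)*(v + 3)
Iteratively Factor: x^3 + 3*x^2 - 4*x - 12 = (x - 2)*(x^2 + 5*x + 6) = (x - 2)*(x + 2)*(x + 3)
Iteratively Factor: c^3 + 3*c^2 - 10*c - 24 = (c + 2)*(c^2 + c - 12) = (c - 3)*(c + 2)*(c + 4)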